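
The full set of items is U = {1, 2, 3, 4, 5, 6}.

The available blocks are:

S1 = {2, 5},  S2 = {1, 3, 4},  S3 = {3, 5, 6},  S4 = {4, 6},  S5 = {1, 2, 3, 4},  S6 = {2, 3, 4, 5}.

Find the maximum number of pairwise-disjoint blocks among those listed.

2

S1, S2 are pairwise disjoint (S1={2,5}; S2={1,3,4}).
Every remaining block overlaps one of these, and no 3 of the listed blocks are pairwise disjoint, so 2 is the maximum.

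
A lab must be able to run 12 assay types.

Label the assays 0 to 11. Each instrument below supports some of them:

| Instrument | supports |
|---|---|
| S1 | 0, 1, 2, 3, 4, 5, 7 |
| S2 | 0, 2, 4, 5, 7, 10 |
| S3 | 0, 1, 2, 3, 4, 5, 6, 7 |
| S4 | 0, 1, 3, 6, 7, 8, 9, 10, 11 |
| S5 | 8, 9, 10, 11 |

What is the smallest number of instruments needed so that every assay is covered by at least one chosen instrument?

S3 and S5 together: S3 ∪ S5 = {0, 1, 2, 3, 4, 5, 6, 7, 8, 9, 10, 11} — every assay is covered.
No single instrument has all 12 assays (the largest, S4, has 9), so 2 is optimal.

2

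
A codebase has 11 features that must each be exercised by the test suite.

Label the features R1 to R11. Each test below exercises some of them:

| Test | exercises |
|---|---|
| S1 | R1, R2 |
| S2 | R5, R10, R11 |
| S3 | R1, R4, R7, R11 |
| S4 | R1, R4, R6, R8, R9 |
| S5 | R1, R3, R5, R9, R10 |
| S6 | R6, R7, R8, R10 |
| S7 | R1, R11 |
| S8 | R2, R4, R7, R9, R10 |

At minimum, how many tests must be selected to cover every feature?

Take {S3, S5, S6, S8}. Their union is {R1, R2, R3, R4, R5, R6, R7, R8, R9, R10, R11}, which is all 11 features.
No 3 of the 8 tests cover everything (all 56 combinations miss at least one feature), so 4 is optimal.

4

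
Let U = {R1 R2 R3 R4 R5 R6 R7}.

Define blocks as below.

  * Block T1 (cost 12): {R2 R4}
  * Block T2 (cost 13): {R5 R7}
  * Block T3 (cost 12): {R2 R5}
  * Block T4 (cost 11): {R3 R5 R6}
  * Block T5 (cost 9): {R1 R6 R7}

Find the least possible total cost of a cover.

T1, T4, T5 together cover every point (T1 ∪ T4 ∪ T5 = {R1, R2, R3, R4, R5, R6, R7}); total cost 12 + 11 + 9 = 32.
No covering selection has total cost below 32.

32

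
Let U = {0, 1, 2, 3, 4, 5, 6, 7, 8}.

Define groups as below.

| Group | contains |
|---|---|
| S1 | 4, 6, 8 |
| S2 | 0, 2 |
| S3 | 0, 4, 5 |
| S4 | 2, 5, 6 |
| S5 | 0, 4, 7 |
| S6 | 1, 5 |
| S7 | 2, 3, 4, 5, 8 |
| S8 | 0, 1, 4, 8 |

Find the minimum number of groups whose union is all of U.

4

S1 and S5 and S6 and S7 together: S1 ∪ S5 ∪ S6 ∪ S7 = {0, 1, 2, 3, 4, 5, 6, 7, 8} — every item is covered.
No 3 of the 8 groups cover everything (all 56 combinations miss at least one item), so 4 is optimal.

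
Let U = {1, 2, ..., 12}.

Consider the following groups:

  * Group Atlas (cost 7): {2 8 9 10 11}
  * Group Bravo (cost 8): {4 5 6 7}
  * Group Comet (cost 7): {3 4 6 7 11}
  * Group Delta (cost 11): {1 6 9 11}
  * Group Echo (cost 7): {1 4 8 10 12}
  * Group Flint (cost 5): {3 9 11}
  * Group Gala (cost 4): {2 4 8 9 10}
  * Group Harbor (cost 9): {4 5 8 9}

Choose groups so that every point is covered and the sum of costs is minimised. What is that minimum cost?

Bravo, Echo, Flint, Gala together cover every point (Bravo ∪ Echo ∪ Flint ∪ Gala = {1, 2, 3, 4, 5, 6, 7, 8, 9, 10, 11, 12}); total cost 8 + 7 + 5 + 4 = 24.
The greedy pick Gala, Comet, Echo, Bravo costs 26; no covering selection beats 24.

24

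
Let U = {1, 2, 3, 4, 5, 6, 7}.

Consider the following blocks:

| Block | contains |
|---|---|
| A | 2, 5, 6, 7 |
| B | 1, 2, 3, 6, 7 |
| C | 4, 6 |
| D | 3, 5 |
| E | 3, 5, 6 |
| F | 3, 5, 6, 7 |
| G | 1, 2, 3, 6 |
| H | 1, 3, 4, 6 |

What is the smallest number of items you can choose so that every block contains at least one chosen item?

Take T = {5, 6}. Each listed block contains at least one of these, so T is a hitting set of size 2.
The blocks C, D are pairwise disjoint, so any hitting set needs a separate item for each — at least 2. Hence 2 is optimal.

2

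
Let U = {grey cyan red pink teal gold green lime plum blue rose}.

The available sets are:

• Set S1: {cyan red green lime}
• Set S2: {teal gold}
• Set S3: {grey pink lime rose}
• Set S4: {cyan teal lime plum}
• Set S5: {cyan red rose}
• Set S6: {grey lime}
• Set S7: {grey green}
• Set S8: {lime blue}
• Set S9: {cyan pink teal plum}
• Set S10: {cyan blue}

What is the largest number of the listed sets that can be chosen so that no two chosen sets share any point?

S2, S5, S7, S8 are pairwise disjoint (S2={teal,gold}; S5={cyan,red,rose}; S7={grey,green}; S8={lime,blue}).
Every remaining set overlaps one of these, and no 5 of the listed sets are pairwise disjoint, so 4 is the maximum.

4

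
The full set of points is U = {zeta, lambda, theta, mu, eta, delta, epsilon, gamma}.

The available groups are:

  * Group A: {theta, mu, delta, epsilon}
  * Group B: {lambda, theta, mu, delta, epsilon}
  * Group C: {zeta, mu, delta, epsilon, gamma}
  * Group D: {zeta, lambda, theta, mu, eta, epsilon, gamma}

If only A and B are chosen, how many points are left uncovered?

3

Union of A, B = {lambda, theta, mu, delta, epsilon}.
Not covered: zeta, eta, gamma — 3 points.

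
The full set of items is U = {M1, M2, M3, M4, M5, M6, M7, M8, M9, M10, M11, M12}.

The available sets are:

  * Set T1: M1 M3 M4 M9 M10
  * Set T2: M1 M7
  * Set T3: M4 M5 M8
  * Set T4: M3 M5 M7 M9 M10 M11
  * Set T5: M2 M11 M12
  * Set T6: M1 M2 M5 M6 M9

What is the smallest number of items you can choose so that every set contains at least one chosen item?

3

The 3 items {M1, M5, M11} hit every set.
The sets T2, T3, T5 are pairwise disjoint, so any hitting set needs a separate item for each — at least 3. Hence 3 is optimal.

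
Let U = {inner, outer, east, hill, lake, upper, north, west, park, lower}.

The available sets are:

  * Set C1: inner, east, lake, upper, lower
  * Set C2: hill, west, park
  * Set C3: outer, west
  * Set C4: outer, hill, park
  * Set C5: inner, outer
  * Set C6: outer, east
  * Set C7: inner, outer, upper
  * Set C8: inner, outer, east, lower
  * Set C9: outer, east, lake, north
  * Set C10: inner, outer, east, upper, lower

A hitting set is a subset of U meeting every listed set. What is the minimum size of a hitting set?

Take H = {outer, lake, park}. Each listed set contains at least one of these, so H is a hitting set of size 3.
No choice of 2 items meets every set, so 3 is the minimum.

3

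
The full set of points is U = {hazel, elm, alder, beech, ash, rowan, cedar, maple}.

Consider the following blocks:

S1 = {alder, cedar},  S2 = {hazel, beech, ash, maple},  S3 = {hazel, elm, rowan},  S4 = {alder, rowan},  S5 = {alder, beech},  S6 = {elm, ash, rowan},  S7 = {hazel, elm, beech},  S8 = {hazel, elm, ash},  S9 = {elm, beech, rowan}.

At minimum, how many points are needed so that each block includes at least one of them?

Take H = {elm, alder, ash}. Each listed block contains at least one of these, so H is a hitting set of size 3.
No choice of 2 points meets every block, so 3 is the minimum.

3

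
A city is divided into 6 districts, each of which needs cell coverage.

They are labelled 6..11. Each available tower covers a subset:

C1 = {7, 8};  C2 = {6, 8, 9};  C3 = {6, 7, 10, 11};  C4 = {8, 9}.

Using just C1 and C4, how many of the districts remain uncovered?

3

Union of C1, C4 = {7, 8, 9}.
Not covered: 6, 10, 11 — 3 districts.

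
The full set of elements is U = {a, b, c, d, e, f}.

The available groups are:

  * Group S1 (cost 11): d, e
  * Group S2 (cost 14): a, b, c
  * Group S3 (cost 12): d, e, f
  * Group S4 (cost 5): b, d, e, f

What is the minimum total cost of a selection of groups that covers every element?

19

S2, S4 together cover every element (S2 ∪ S4 = {a, b, c, d, e, f}); total cost 14 + 5 = 19.
No covering selection has total cost below 19.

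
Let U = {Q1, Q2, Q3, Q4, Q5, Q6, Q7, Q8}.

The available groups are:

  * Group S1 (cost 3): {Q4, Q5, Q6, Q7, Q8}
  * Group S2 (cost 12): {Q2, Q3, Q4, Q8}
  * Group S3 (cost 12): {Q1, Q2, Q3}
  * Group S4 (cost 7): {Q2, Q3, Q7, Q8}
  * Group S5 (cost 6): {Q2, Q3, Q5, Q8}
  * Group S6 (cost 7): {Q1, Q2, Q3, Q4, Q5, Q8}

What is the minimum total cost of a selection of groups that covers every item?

S1, S6 together cover every item (S1 ∪ S6 = {Q1, Q2, Q3, Q4, Q5, Q6, Q7, Q8}); total cost 3 + 7 = 10.
No covering selection has total cost below 10.

10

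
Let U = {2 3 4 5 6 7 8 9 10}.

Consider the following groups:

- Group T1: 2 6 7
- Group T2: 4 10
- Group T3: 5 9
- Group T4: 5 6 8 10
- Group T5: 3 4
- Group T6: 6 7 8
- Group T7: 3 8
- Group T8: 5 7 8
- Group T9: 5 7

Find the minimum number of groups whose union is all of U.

4

T1, T2, T3, and T7 cover everything between them: the union {2, 3, 4, 5, 6, 7, 8, 9, 10} is all of U.
Only T3 contains 9, so T3 is forced; the remaining 7 points need at least 3 more groups (each remaining group adds at most 3) — so at least 4 groups are needed, and 4 is optimal.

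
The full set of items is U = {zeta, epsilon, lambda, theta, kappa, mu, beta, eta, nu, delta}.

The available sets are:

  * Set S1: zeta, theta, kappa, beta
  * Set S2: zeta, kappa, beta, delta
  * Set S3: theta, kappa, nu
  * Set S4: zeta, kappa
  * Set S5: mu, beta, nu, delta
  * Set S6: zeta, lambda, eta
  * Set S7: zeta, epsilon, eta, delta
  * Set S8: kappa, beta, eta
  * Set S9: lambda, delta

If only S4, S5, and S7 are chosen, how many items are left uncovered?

Union of S4, S5, S7 = {zeta, epsilon, kappa, mu, beta, eta, nu, delta}.
Not covered: lambda, theta — 2 items.

2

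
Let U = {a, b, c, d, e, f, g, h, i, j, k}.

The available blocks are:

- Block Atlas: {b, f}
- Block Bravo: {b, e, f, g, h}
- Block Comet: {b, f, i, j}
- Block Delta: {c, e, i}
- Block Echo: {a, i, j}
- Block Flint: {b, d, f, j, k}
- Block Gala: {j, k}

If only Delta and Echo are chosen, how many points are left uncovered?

Union of Delta, Echo = {a, c, e, i, j}.
Not covered: b, d, f, g, h, k — 6 points.

6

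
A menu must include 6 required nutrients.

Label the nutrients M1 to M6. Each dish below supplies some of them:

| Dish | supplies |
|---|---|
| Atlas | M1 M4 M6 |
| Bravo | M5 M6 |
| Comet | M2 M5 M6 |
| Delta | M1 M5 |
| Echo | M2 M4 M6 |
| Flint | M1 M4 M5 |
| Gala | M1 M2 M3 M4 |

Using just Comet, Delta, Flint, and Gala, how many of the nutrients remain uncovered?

Union of Comet, Delta, Flint, Gala = {M1, M2, M3, M4, M5, M6} — that's every nutrient, so 0 are uncovered.

0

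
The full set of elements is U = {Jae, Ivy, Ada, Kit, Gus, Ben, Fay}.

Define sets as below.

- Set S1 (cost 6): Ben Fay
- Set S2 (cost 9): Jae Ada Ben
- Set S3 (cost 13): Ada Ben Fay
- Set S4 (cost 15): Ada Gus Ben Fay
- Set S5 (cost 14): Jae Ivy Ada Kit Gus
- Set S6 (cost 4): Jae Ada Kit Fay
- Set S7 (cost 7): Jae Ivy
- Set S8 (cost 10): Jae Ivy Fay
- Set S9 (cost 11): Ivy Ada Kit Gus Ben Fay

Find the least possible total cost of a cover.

S6, S9 together cover every element (S6 ∪ S9 = {Jae, Ivy, Ada, Kit, Gus, Ben, Fay}); total cost 4 + 11 = 15.
No covering selection has total cost below 15.

15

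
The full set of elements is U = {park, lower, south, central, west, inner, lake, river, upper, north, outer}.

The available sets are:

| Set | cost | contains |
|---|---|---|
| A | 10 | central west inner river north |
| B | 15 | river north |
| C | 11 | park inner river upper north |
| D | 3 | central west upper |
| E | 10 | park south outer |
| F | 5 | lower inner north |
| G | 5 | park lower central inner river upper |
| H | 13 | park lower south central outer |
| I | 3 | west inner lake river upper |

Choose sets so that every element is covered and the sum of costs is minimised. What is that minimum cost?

21

F, H, I together cover every element (F ∪ H ∪ I = {park, lower, south, central, west, inner, lake, river, upper, north, outer}); total cost 5 + 13 + 3 = 21.
The greedy pick I, G, E, F costs 23; no covering selection beats 21.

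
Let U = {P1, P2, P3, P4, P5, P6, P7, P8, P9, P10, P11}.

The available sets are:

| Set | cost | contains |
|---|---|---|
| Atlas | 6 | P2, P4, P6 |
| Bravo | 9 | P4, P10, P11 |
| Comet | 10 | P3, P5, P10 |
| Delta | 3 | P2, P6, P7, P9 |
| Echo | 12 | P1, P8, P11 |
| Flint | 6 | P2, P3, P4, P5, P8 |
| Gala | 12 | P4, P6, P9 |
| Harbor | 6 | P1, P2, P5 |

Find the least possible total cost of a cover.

24

Bravo, Delta, Flint, Harbor together cover every item (Bravo ∪ Delta ∪ Flint ∪ Harbor = {P1, P2, P3, P4, P5, P6, P7, P8, P9, P10, P11}); total cost 9 + 3 + 6 + 6 = 24.
No covering selection has total cost below 24.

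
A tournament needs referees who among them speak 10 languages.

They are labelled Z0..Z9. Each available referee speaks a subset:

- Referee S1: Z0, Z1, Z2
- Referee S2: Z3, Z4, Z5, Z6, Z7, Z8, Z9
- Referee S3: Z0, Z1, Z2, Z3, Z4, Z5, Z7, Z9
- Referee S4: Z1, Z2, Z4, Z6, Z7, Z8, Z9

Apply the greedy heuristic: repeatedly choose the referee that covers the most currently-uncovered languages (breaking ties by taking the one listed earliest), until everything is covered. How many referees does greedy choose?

2

Greedy: pick S3 (covers 8 new) → pick S2 (covers 2 new). Total picks: 2.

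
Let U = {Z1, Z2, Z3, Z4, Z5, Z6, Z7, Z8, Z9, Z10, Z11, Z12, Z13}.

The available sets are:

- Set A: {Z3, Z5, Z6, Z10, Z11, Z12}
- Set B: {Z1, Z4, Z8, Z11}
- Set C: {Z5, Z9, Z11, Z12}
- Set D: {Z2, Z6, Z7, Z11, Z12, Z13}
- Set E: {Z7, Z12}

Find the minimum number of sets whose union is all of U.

4

A, B, C, and D cover everything between them: the union {Z1, Z2, Z3, Z4, Z5, Z6, Z7, Z8, Z9, Z10, Z11, Z12, Z13} is all of U.
Only D contains Z2, so D is forced; the remaining 7 items need at least 3 more sets (each remaining set adds at most 3) — so at least 4 sets are needed, and 4 is optimal.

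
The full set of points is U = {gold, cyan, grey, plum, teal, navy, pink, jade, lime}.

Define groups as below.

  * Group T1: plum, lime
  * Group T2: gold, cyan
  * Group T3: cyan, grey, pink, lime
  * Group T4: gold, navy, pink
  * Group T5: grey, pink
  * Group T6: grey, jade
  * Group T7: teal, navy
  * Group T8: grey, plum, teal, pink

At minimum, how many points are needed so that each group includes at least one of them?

H = {gold, grey, teal, lime} meets every group (each contains at least one member of H), and |H| = 4.
The groups T1, T2, T5, T7 are pairwise disjoint, so any hitting set needs a separate point for each — at least 4. Hence 4 is optimal.

4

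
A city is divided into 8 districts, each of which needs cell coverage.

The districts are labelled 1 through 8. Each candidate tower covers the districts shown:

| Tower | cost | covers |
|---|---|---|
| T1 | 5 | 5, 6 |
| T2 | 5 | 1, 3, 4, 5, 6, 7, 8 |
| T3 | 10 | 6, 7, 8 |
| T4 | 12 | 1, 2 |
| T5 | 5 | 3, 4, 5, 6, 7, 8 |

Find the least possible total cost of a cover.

T2, T4 together cover every district (T2 ∪ T4 = {1, 2, 3, 4, 5, 6, 7, 8}); total cost 5 + 12 = 17.
No covering selection has total cost below 17.

17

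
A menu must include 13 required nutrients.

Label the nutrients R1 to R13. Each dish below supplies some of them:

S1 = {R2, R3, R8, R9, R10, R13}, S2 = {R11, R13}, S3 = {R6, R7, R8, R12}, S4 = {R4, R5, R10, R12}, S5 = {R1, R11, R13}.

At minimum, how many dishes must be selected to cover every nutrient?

S1 and S3 and S4 and S5 together: S1 ∪ S3 ∪ S4 ∪ S5 = {R1, R2, R3, R4, R5, R6, R7, R8, R9, R10, R11, R12, R13} — every nutrient is covered.
Only S1 contains R2, so S1 is forced; the remaining 7 nutrients need at least 3 more dishes (each remaining dish adds at most 3) — so at least 4 dishes are needed, and 4 is optimal.

4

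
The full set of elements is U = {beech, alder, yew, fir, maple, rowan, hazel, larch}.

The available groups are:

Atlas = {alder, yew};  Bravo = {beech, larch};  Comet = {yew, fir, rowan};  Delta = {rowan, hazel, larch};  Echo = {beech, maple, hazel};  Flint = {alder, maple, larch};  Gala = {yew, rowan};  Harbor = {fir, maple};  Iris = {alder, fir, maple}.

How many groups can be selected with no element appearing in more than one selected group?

Atlas, Delta, Harbor are pairwise disjoint (Atlas={alder,yew}; Delta={rowan,hazel,larch}; Harbor={fir,maple}).
Every remaining group overlaps one of these, and no 4 of the listed groups are pairwise disjoint, so 3 is the maximum.

3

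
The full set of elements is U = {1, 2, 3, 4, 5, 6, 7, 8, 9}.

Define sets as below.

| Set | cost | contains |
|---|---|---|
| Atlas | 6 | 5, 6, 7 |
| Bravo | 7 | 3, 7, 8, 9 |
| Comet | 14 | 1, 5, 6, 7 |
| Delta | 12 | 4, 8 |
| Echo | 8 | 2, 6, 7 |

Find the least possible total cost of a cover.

41

Bravo, Comet, Delta, Echo together cover every element (Bravo ∪ Comet ∪ Delta ∪ Echo = {1, 2, 3, 4, 5, 6, 7, 8, 9}); total cost 7 + 14 + 12 + 8 = 41.
The greedy pick Bravo, Atlas, Echo, Delta, Comet costs 47; no covering selection beats 41.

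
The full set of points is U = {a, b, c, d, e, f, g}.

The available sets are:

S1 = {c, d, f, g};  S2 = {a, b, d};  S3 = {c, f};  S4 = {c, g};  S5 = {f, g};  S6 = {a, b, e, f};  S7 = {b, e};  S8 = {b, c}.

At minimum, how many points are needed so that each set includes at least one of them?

H = {b, c, f} meets every set (each contains at least one member of H), and |H| = 3.
No choice of 2 points meets every set, so 3 is the minimum.

3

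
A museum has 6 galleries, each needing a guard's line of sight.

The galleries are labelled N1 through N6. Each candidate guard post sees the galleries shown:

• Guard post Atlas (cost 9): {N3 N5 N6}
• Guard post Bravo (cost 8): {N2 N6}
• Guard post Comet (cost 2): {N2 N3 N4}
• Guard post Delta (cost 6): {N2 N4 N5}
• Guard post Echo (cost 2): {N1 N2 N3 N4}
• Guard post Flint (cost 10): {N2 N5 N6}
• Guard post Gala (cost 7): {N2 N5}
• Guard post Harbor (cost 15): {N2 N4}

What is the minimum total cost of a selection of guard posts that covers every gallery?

Atlas, Echo together cover every gallery (Atlas ∪ Echo = {N1, N2, N3, N4, N5, N6}); total cost 9 + 2 = 11.
No covering selection has total cost below 11.

11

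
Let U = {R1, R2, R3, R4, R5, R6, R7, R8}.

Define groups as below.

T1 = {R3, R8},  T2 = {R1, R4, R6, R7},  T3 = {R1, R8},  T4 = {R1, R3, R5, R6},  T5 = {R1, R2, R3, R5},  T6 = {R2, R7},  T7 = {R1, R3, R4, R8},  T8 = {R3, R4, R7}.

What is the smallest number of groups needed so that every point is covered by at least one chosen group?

3

T2 and T5 and T7 together: T2 ∪ T5 ∪ T7 = {R1, R2, R3, R4, R5, R6, R7, R8} — every point is covered.
No 2 of the 8 groups cover everything (all 28 combinations miss at least one point), so 3 is optimal.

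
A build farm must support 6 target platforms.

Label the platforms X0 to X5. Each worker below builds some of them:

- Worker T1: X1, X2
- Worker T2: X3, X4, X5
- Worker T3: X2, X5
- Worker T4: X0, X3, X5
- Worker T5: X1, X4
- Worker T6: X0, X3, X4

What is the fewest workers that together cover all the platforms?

3

T3 and T5 and T6 together: T3 ∪ T5 ∪ T6 = {X0, X1, X2, X3, X4, X5} — every platform is covered.
No 2 of the 6 workers cover everything (all 15 combinations miss at least one platform), so 3 is optimal.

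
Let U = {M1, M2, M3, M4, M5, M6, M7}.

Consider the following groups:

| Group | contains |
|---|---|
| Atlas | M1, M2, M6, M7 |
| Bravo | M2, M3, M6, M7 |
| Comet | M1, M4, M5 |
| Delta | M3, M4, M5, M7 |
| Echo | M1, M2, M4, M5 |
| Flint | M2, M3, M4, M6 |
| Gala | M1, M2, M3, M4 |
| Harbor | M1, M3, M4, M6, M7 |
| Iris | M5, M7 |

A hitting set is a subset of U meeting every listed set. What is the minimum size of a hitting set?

2

The 2 points {M4, M7} hit every group.
The groups Bravo, Comet are pairwise disjoint, so any hitting set needs a separate point for each — at least 2. Hence 2 is optimal.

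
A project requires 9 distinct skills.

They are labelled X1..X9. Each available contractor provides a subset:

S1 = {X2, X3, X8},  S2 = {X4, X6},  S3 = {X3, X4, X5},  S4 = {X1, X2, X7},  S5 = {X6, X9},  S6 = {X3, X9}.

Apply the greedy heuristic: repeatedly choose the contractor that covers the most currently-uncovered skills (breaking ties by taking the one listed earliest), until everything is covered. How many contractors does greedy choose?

5

Greedy: pick S1 (covers 3 new) → pick S2 (covers 2 new) → pick S4 (covers 2 new) → pick S3 (covers 1 new) → pick S5 (covers 1 new). Total picks: 5.
(The true minimum cover uses only 4 contractors, so greedy is not optimal here.)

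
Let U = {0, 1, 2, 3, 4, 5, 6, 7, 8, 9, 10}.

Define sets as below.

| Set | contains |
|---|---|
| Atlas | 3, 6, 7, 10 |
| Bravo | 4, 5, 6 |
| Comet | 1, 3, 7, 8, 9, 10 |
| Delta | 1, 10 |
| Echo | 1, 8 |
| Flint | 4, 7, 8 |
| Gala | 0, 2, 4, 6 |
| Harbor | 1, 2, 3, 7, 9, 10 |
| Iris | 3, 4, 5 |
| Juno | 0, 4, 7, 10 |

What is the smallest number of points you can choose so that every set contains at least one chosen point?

3

H = {4, 8, 10} meets every set (each contains at least one member of H), and |H| = 3.
No choice of 2 points meets every set, so 3 is the minimum.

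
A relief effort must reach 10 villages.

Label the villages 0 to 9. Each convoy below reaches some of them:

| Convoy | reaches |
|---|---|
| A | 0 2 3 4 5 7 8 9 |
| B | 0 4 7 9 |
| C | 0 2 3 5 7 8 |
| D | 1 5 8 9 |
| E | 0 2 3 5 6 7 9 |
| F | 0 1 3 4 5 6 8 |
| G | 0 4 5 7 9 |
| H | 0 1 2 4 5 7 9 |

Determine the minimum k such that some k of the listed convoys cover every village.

E and F together: E ∪ F = {0, 1, 2, 3, 4, 5, 6, 7, 8, 9} — every village is covered.
No single convoy has all 10 villages (the largest, A, has 8), so 2 is optimal.

2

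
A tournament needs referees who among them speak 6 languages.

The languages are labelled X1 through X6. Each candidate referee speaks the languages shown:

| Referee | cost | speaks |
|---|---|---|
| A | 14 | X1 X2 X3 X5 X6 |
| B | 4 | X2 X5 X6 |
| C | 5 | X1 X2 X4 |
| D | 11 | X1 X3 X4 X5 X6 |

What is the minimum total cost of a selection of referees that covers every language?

B, D together cover every language (B ∪ D = {X1, X2, X3, X4, X5, X6}); total cost 4 + 11 = 15.
The greedy pick B, C, D costs 20; no covering selection beats 15.

15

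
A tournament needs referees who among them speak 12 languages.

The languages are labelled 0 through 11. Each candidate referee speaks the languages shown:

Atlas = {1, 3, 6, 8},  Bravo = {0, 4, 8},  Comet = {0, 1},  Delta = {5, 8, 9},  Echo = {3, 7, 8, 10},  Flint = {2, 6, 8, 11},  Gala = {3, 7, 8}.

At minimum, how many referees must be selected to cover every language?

Take {Bravo, Comet, Delta, Echo, Flint}. Their union is {0, 1, 2, 3, 4, 5, 6, 7, 8, 9, 10, 11}, which is all 12 languages.
No 4 of the 7 referees cover everything (all 35 combinations miss at least one language), so 5 is optimal.

5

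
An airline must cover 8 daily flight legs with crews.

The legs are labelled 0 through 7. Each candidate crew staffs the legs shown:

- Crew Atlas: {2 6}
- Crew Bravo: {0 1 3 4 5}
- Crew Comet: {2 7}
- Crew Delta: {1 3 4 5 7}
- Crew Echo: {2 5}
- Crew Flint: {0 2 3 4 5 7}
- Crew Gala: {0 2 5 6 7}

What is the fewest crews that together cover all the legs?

2

Bravo and Gala together: Bravo ∪ Gala = {0, 1, 2, 3, 4, 5, 6, 7} — every leg is covered.
No single crew has all 8 legs (the largest, Flint, has 6), so 2 is optimal.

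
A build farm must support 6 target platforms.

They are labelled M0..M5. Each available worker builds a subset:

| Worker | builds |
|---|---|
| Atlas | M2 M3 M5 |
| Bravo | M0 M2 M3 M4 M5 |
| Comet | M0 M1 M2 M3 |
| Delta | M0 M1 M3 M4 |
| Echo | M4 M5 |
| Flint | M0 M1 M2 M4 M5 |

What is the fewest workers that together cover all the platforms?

Take {Bravo, Comet}. Their union is {M0, M1, M2, M3, M4, M5}, which is all 6 platforms.
No single worker has all 6 platforms (the largest, Bravo, has 5), so 2 is optimal.

2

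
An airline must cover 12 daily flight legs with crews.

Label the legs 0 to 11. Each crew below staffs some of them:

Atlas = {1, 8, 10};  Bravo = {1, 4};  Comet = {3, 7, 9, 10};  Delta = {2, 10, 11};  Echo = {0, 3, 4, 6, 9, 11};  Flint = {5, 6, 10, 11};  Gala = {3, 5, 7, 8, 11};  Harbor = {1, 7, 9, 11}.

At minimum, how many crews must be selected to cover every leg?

Take {Atlas, Delta, Echo, Gala}. Their union is {0, 1, 2, 3, 4, 5, 6, 7, 8, 9, 10, 11}, which is all 12 legs.
No 3 of the 8 crews cover everything (all 56 combinations miss at least one leg), so 4 is optimal.

4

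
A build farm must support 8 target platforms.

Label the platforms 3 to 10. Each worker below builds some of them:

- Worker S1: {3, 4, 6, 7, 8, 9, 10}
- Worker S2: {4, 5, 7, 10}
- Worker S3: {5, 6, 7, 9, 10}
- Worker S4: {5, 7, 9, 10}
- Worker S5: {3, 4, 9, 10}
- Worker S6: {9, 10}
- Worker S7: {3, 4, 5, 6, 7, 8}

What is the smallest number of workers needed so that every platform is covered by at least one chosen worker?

Take {S5, S7}. Their union is {3, 4, 5, 6, 7, 8, 9, 10}, which is all 8 platforms.
No single worker has all 8 platforms (the largest, S1, has 7), so 2 is optimal.

2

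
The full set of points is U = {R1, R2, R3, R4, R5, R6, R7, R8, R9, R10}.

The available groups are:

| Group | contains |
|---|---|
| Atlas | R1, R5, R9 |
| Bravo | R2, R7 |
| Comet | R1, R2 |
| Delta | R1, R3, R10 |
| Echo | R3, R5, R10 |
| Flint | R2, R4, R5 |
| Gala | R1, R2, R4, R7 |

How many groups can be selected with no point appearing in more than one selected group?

2

Echo, Gala are pairwise disjoint (Echo={R3,R5,R10}; Gala={R1,R2,R4,R7}).
Every remaining group overlaps one of these, and no 3 of the listed groups are pairwise disjoint, so 2 is the maximum.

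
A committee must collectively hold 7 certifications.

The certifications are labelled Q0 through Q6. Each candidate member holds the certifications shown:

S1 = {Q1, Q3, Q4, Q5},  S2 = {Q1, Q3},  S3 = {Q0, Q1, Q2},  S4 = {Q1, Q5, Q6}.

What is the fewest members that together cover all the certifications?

3

S1 and S3 and S4 together: S1 ∪ S3 ∪ S4 = {Q0, Q1, Q2, Q3, Q4, Q5, Q6} — every certification is covered.
Only S3 contains Q0, so S3 is forced; the remaining 4 certifications need at least 2 more members (each remaining member adds at most 3) — so at least 3 members are needed, and 3 is optimal.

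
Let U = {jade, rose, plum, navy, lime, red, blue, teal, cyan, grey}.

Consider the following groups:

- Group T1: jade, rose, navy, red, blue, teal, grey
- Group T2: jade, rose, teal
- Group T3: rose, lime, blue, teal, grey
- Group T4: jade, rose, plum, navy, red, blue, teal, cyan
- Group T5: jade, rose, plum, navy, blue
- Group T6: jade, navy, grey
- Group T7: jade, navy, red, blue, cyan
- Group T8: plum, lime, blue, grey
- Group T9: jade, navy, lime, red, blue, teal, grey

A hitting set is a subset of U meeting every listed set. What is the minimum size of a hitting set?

2

Take H = {jade, lime}. Each listed group contains at least one of these, so H is a hitting set of size 2.
The groups T2, T8 are pairwise disjoint, so any hitting set needs a separate point for each — at least 2. Hence 2 is optimal.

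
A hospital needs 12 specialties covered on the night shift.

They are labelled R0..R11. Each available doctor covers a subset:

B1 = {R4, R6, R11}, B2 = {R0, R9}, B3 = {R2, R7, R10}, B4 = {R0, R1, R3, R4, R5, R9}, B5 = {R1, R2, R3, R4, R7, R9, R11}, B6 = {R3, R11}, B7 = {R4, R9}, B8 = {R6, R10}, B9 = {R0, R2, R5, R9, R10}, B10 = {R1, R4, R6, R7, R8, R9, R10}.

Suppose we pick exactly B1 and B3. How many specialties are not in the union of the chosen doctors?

Union of B1, B3 = {R2, R4, R6, R7, R10, R11}.
Not covered: R0, R1, R3, R5, R8, R9 — 6 specialties.

6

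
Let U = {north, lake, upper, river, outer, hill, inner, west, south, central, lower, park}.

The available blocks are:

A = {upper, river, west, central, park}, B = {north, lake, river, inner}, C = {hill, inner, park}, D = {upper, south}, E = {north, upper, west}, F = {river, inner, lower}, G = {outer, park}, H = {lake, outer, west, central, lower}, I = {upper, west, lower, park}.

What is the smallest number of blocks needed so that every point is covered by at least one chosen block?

Take {B, C, D, H}. Their union is {north, lake, upper, river, outer, hill, inner, west, south, central, lower, park}, which is all 12 points.
No 3 of the 9 blocks cover everything (all 84 combinations miss at least one point), so 4 is optimal.

4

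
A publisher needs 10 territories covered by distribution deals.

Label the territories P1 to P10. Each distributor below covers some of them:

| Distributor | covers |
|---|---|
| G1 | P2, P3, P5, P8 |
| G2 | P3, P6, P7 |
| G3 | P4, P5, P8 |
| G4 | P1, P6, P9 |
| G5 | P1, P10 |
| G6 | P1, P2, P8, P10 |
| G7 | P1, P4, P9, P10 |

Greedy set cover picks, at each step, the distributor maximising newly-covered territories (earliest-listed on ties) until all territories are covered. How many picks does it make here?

Greedy: pick G1 (covers 4 new) → pick G7 (covers 4 new) → pick G2 (covers 2 new). Total picks: 3.

3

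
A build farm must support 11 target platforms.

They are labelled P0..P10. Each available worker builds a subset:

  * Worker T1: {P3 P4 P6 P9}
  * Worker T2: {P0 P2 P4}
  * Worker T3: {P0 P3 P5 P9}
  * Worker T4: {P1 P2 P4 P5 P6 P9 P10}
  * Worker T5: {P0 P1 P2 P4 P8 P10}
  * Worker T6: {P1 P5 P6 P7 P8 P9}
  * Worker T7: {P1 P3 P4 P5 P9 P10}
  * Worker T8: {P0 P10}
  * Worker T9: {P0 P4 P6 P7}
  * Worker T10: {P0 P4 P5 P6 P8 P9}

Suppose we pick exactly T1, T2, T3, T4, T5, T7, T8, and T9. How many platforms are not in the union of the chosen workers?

Union of T1, T2, T3, T4, T5, T7, T8, T9 = {P0, P1, P2, P3, P4, P5, P6, P7, P8, P9, P10} — that's every platform, so 0 are uncovered.

0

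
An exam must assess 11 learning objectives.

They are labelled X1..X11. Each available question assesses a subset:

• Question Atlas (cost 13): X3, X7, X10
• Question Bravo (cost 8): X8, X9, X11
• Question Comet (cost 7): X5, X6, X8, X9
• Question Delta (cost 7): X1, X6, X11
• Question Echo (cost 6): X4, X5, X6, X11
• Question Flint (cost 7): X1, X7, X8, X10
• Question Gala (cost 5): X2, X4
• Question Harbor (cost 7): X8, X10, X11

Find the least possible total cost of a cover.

32

Atlas, Comet, Delta, Gala together cover every objective (Atlas ∪ Comet ∪ Delta ∪ Gala = {X1, X2, X3, X4, X5, X6, X7, X8, X9, X10, X11}); total cost 13 + 7 + 7 + 5 = 32.
The greedy pick Echo, Flint, Gala, Comet, Atlas costs 38; no covering selection beats 32.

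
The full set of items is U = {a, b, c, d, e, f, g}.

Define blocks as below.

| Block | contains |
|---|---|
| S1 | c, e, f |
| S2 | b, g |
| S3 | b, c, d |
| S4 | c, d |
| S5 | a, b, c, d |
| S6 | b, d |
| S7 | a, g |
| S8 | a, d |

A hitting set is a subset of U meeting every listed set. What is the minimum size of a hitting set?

H = {d, f, g} meets every block (each contains at least one member of H), and |H| = 3.
The blocks S1, S2, S8 are pairwise disjoint, so any hitting set needs a separate item for each — at least 3. Hence 3 is optimal.

3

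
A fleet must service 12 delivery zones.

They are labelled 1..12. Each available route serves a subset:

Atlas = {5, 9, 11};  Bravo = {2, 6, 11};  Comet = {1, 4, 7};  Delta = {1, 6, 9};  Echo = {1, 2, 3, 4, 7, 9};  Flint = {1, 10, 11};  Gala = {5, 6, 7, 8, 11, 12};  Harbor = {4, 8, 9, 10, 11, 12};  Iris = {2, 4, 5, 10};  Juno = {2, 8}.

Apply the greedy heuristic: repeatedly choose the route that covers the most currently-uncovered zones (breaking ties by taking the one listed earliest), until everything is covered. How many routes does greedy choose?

Greedy: pick Echo (covers 6 new) → pick Gala (covers 5 new) → pick Flint (covers 1 new). Total picks: 3.

3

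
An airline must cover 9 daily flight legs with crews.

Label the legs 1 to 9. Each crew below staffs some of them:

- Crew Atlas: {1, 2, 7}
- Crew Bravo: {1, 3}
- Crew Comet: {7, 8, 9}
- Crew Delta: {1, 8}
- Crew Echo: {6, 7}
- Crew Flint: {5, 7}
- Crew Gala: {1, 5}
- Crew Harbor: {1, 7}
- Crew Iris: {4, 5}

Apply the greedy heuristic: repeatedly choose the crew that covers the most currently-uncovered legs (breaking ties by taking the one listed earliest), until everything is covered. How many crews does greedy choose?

5

Greedy: pick Atlas (covers 3 new) → pick Comet (covers 2 new) → pick Iris (covers 2 new) → pick Bravo (covers 1 new) → pick Echo (covers 1 new). Total picks: 5.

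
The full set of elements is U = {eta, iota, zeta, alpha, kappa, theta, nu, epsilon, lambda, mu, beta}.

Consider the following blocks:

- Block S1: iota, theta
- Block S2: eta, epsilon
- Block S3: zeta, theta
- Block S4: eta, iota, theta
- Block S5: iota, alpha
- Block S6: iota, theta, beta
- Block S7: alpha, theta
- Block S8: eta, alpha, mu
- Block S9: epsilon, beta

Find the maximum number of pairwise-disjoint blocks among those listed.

S3, S5, S9 are pairwise disjoint (S3={zeta,theta}; S5={iota,alpha}; S9={epsilon,beta}).
Every remaining block overlaps one of these, and no 4 of the listed blocks are pairwise disjoint, so 3 is the maximum.

3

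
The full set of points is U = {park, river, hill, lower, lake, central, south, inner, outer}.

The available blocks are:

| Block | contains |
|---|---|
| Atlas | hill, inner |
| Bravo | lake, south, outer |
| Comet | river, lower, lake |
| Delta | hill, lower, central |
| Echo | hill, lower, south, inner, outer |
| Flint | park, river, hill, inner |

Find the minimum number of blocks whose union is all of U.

3

Bravo and Delta and Flint together: Bravo ∪ Delta ∪ Flint = {park, river, hill, lower, lake, central, south, inner, outer} — every point is covered.
Only Flint contains park, so Flint is forced; the remaining 5 points need at least 2 more blocks (each remaining block adds at most 3) — so at least 3 blocks are needed, and 3 is optimal.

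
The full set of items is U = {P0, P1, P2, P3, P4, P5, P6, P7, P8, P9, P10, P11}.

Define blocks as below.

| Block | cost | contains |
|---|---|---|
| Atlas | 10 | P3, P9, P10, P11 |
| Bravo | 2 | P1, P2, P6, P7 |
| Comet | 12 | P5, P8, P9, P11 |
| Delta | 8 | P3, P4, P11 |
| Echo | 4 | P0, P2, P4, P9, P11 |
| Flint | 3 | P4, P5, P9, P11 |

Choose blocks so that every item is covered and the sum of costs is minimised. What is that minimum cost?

28

Atlas, Bravo, Comet, Echo together cover every item (Atlas ∪ Bravo ∪ Comet ∪ Echo = {P0, P1, P2, P3, P4, P5, P6, P7, P8, P9, P10, P11}); total cost 10 + 2 + 12 + 4 = 28.
The greedy pick Bravo, Flint, Echo, Atlas, Comet costs 31; no covering selection beats 28.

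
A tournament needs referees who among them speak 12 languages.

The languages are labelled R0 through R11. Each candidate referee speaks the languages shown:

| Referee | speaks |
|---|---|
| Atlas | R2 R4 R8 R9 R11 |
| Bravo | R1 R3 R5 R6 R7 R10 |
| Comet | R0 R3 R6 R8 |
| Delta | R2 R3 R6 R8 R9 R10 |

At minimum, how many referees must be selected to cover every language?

3

Atlas and Bravo and Comet together: Atlas ∪ Bravo ∪ Comet = {R0, R1, R2, R3, R4, R5, R6, R7, R8, R9, R10, R11} — every language is covered.
Only Comet contains R0, so Comet is forced; the remaining 8 languages need at least 2 more referees (each remaining referee adds at most 4) — so at least 3 referees are needed, and 3 is optimal.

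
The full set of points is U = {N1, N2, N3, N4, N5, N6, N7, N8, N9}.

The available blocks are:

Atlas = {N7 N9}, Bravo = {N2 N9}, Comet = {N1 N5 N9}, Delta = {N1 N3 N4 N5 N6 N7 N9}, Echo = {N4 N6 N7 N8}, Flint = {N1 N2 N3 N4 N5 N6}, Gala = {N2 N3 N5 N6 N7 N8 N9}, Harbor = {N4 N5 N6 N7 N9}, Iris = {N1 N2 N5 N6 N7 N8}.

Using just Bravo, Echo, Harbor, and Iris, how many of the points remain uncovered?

1

Union of Bravo, Echo, Harbor, Iris = {N1, N2, N4, N5, N6, N7, N8, N9}.
Not covered: N3 — 1 point.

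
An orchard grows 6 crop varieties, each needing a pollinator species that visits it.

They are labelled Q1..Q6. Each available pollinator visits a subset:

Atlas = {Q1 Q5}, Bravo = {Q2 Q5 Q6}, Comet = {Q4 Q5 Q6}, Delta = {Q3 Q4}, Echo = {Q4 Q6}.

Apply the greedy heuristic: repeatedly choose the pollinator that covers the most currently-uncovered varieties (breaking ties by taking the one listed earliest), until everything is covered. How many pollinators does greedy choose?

3

Greedy: pick Bravo (covers 3 new) → pick Delta (covers 2 new) → pick Atlas (covers 1 new). Total picks: 3.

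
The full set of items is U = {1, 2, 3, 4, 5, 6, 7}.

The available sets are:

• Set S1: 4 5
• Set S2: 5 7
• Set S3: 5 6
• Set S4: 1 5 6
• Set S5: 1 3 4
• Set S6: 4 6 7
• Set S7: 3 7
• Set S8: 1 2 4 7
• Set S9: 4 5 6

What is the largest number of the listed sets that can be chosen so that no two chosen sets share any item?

2

S2, S5 are pairwise disjoint (S2={5,7}; S5={1,3,4}).
Every remaining set overlaps one of these, and no 3 of the listed sets are pairwise disjoint, so 2 is the maximum.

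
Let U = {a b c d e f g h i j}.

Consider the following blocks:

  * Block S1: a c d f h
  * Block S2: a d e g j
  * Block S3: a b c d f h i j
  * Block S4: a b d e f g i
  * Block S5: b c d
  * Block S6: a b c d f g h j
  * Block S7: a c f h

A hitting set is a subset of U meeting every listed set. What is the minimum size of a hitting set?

Take T = {d, h}. Each listed block contains at least one of these, so T is a hitting set of size 2.
No single point lies in every block, so at least 2 are needed and 2 is optimal.

2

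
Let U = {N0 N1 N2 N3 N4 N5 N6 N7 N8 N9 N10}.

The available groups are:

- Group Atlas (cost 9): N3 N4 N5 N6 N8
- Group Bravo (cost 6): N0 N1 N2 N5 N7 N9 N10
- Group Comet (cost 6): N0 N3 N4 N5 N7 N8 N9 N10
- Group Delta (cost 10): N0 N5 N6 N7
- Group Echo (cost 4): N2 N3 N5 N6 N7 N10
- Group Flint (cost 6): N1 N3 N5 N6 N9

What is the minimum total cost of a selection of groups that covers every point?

Atlas, Bravo together cover every point (Atlas ∪ Bravo = {N0, N1, N2, N3, N4, N5, N6, N7, N8, N9, N10}); total cost 9 + 6 = 15.
The greedy pick Echo, Comet, Bravo costs 16; no covering selection beats 15.

15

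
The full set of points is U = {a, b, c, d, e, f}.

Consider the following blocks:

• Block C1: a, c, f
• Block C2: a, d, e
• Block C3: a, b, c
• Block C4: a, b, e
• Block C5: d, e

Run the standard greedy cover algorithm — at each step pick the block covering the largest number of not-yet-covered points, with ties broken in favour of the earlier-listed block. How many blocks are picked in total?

3

Greedy: pick C1 (covers 3 new) → pick C2 (covers 2 new) → pick C3 (covers 1 new). Total picks: 3.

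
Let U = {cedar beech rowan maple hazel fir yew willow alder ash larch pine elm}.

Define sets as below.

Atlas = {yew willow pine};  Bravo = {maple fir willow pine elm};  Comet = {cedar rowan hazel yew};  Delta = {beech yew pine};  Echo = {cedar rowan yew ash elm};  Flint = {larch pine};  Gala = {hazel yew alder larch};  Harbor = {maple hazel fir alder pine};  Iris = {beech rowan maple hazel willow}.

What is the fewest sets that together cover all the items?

4

Take {Bravo, Delta, Echo, Gala}. Their union is {cedar, beech, rowan, maple, hazel, fir, yew, willow, alder, ash, larch, pine, elm}, which is all 13 items.
No 3 of the 9 sets cover everything (all 84 combinations miss at least one item), so 4 is optimal.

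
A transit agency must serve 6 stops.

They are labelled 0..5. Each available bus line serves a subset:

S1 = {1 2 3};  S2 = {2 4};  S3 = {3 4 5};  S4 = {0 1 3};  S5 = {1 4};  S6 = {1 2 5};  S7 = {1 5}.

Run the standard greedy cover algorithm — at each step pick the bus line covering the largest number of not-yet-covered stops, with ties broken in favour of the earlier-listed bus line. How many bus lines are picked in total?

Greedy: pick S1 (covers 3 new) → pick S3 (covers 2 new) → pick S4 (covers 1 new). Total picks: 3.

3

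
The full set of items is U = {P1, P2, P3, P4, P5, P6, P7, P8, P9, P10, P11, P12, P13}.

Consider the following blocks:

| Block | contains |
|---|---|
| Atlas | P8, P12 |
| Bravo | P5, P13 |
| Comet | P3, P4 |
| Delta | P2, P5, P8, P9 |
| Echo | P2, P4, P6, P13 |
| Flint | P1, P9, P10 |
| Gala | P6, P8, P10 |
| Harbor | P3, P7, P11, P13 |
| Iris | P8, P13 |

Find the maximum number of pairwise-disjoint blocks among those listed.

Atlas, Bravo, Comet, Flint are pairwise disjoint (Atlas={P8,P12}; Bravo={P5,P13}; Comet={P3,P4}; Flint={P1,P9,P10}).
Every remaining block overlaps one of these, and no 5 of the listed blocks are pairwise disjoint, so 4 is the maximum.

4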